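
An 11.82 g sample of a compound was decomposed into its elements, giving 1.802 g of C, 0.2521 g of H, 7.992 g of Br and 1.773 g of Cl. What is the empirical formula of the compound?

C3H5Br2Cl

Moles — C: 1.802 / 12.01 = 0.15 mol; H: 0.2521 / 1.008 = 0.2501 mol; Br: 7.992 / 79.90 = 0.1 mol; Cl: 1.773 / 35.45 = 0.05001 mol
Ratios (÷ 0.05001): C 3.000, H 5.001, Br 2.000, Cl 1.000
→ C3H5Br2Cl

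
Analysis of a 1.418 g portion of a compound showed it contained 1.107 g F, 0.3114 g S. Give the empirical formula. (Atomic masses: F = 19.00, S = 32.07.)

F: 1.107 g ÷ 19.00 g/mol = 0.05826 mol
S: 0.3114 g ÷ 32.07 g/mol = 0.00971 mol
Divide by the smallest (0.00971 mol S): F 6.000, S 1.000
Ratio ≈ 6:1, so the empirical formula is F6S

F6S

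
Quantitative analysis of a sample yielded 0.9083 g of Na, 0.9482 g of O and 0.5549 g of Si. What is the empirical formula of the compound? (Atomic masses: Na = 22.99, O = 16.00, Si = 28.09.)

Na2O3Si

Na: 0.9083 g ÷ 22.99 g/mol = 0.03951 mol
O: 0.9482 g ÷ 16.00 g/mol = 0.05926 mol
Si: 0.5549 g ÷ 28.09 g/mol = 0.01975 mol
Divide by the smallest (0.01975 mol Si): Na 2.000, O 3.000, Si 1.000
≈ 2:3:1 → Na2O3Si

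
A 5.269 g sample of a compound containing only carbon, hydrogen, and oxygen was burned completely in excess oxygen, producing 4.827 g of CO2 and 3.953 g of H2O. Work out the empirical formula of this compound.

CH4O2

mol C = 4.827 / 44.01 = 0.1097; mass C = 0.1097 × 12.01 = 1.317 g
mol H = 2 × (3.953 / 18.02) = 0.4387; mass H = 0.4387 × 1.008 = 0.4422 g
mass O = 5.269 − (1.759) = 3.510 g → mol O = 0.2193
Ratios (÷ 0.1097): C 1.000, H 4.000, O 2.000
→ CH4O2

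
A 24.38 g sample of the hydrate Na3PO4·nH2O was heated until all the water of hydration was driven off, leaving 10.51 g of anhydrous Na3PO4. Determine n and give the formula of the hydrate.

Mass of water lost = 24.38 − 10.51 = 13.87 g → 13.87 / 18.02 = 0.7697 mol H2O
Molar mass of Na3PO4 = 163.94 g/mol → mol Na3PO4 = 10.51 / 163.94 = 0.06411
n = 0.7697 / 0.06411 = 12.01 ≈ 12 → Na3PO4·12H2O

Na3PO4·12H2O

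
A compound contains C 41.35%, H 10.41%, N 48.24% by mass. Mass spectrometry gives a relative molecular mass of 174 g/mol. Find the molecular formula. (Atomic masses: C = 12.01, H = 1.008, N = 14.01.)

C6H18N6

Assume 100 g: 41.35 g C, 10.41 g H, 48.24 g N.
C: 41.35 g ÷ 12.01 g/mol = 3.443 mol
H: 10.41 g ÷ 1.008 g/mol = 10.33 mol
N: 48.24 g ÷ 14.01 g/mol = 3.443 mol
Divide by the smallest (3.443 mol C): C 1.000, H 3.000, N 1.000
→ CH3N
Empirical-formula mass = 29.04 g/mol
n = 174 / 29.04 = 5.99 ≈ 6
Molecular formula = (CH3N)×6 = C6H18N6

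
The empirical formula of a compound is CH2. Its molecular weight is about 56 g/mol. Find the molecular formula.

C4H8

Empirical-formula mass = 14.03 g/mol
n = 56 / 14.03 = 3.99 ≈ 4
Molecular formula = (CH2)4 = C4H8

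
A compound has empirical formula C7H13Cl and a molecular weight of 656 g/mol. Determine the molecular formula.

C35H65Cl5

Empirical-formula mass = 132.62 g/mol
n = 656 / 132.62 = 4.95 ≈ 5
Molecular formula = (C7H13Cl)5 = C35H65Cl5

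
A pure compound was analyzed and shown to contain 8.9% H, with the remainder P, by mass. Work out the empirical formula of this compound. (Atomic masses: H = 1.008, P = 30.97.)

Assume 100 g: 8.9 g H, 91.1 g P.
H: 8.9 g ÷ 1.008 g/mol = 8.829 mol
P: 91.1 g ÷ 30.97 g/mol = 2.942 mol
Smallest is P at 2.942 mol; normalising gives H 3.002, P 1.000
Ratio ≈ 3:1, so the empirical formula is H3P

H3P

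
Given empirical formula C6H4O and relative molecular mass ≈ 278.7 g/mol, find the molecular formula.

Empirical-formula mass = 92.09 g/mol
n = 278.7 / 92.09 = 3.03 ≈ 3
Molecular formula = (C6H4O)3 = C18H12O3

C18H12O3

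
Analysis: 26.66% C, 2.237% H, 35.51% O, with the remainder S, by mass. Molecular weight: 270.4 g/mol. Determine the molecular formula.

Assume 100 g: 26.66 g C, 2.237 g H, 35.51 g O, 35.593 g S.
n(C) = 26.66/12.01 = 2.22, n(H) = 2.237/1.008 = 2.219, n(O) = 35.51/16.00 = 2.219, n(S) = 35.593/32.07 = 1.11
Smallest is S at 1.11 mol; normalising gives C 2.000, H 2.000, O 2.000, S 1.000
Ratio ≈ 2:2:2:1, so the empirical formula is C2H2O2S
Empirical-formula mass = 90.11 g/mol
n = 270.4 / 90.11 = 3.00 ≈ 3
Molecular formula = (C2H2O2S)×3 = C6H6O6S3

C6H6O6S3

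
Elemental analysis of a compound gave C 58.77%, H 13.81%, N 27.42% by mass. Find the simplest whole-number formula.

Assume 100 g: 58.77 g C, 13.81 g H, 27.42 g N.
Moles — C: 58.77 / 12.01 = 4.893 mol; H: 13.81 / 1.008 = 13.7 mol; N: 27.42 / 14.01 = 1.957 mol
Divide by the smallest (1.957 mol N): C 2.500, H 7.000, N 1.000
×2: C 5.00, H 14.00, N 2.00 → C5H14N2

C5H14N2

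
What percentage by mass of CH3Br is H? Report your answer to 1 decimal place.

Molar mass = 1(12.01) + 3(1.008) + 1(79.90) = 94.934 g/mol
Mass of H per mole = 3 × 1.008 = 3.024 g
% H = 3.024 / 94.934 × 100 = 3.2%

3.2%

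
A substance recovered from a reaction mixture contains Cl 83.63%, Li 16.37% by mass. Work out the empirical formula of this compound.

Assume 100 g: 83.63 g Cl, 16.37 g Li.
Cl: 83.63 g ÷ 35.45 g/mol = 2.359 mol
Li: 16.37 g ÷ 6.94 g/mol = 2.359 mol
Ratios (÷ 2.359): Cl 1.000, Li 1.000
Ratio ≈ 1:1, so the empirical formula is ClLi

ClLi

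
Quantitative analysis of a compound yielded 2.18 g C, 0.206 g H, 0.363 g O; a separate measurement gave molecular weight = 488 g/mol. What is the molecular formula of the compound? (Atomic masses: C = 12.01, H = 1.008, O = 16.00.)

n(C) = 2.18/12.01 = 0.1815, n(H) = 0.206/1.008 = 0.2044, n(O) = 0.363/16.00 = 0.02269
Ratios (÷ 0.02269): C 8.001, H 9.008, O 1.000
≈ 8:9:1 → C8H9O
Empirical-formula mass = 121.15 g/mol
n = 488 / 121.15 = 4.03 ≈ 4
Molecular formula = (C8H9O)×4 = C32H36O4

C32H36O4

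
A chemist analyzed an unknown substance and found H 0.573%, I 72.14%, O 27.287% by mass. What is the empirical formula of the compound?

HIO3

Assume 100 g: 0.573 g H, 72.14 g I, 27.287 g O.
n(H) = 0.573/1.008 = 0.5685, n(I) = 72.14/126.90 = 0.5685, n(O) = 27.287/16.00 = 1.705
Divide by the smallest (0.5685 mol H): H 1.000, I 1.000, O 3.000
Ratio ≈ 1:1:3, so the empirical formula is HIO3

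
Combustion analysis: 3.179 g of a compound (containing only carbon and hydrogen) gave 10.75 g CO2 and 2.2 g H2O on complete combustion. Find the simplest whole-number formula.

CH

mol C = 10.75 / 44.01 = 0.2443; mass C = 0.2443 × 12.01 = 2.934 g
mol H = 2 × (2.2 / 18.02) = 0.2442; mass H = 0.2442 × 1.008 = 0.2461 g
Divide by the smallest (0.2442 mol H): C 1.000, H 1.000
≈ 1:1 → CH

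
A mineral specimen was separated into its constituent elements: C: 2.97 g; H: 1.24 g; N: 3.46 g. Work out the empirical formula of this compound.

C: 2.97 g ÷ 12.01 g/mol = 0.2473 mol
H: 1.24 g ÷ 1.008 g/mol = 1.23 mol
N: 3.46 g ÷ 14.01 g/mol = 0.247 mol
Ratios (÷ 0.247): C 1.001, H 4.981, N 1.000
→ CH5N

CH5N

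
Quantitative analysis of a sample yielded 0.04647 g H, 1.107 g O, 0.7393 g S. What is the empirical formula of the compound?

H2O3S

Moles — H: 0.04647 / 1.008 = 0.0461 mol; O: 1.107 / 16.00 = 0.06919 mol; S: 0.7393 / 32.07 = 0.02305 mol
Divide by the smallest (0.02305 mol S): H 2.000, O 3.001, S 1.000
→ H2O3S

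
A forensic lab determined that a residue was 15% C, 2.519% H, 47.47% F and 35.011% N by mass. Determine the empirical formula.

CH2F2N2

Assume 100 g: 15 g C, 2.519 g H, 47.47 g F, 35.011 g N.
n(C) = 15/12.01 = 1.249, n(H) = 2.519/1.008 = 2.499, n(F) = 47.47/19.00 = 2.498, n(N) = 35.011/14.01 = 2.499
Ratios (÷ 1.249): C 1.000, H 2.001, F 2.000, N 2.001
≈ 1:2:2:2 → CH2F2N2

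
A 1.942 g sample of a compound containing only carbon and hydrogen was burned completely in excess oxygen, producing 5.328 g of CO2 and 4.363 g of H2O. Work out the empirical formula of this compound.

CH4

mol C = 5.328 / 44.01 = 0.1211; mass C = 0.1211 × 12.01 = 1.454 g
mol H = 2 × (4.363 / 18.02) = 0.4842; mass H = 0.4842 × 1.008 = 0.4881 g
Divide by the smallest (0.1211 mol C): C 1.000, H 4.000
≈ 1:4 → CH4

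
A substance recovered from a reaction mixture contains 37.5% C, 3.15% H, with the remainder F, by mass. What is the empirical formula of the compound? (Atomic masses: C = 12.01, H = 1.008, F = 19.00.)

Assume 100 g: 37.5 g C, 3.15 g H, 59.35 g F.
Moles — C: 37.5 / 12.01 = 3.122 mol; H: 3.15 / 1.008 = 3.125 mol; F: 59.35 / 19.00 = 3.124 mol
Smallest is C at 3.122 mol; normalising gives C 1.000, H 1.001, F 1.000
→ CHF

CHF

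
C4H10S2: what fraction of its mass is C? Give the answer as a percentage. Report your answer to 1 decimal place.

39.3%

Molar mass = 4(12.01) + 10(1.008) + 2(32.07) = 122.260 g/mol
Mass of C per mole = 4 × 12.01 = 48.040 g
% C = 48.040 / 122.260 × 100 = 39.3%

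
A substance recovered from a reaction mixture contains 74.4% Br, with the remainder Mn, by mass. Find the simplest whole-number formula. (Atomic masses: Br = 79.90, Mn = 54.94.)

Br2Mn

Assume 100 g: 74.4 g Br, 25.6 g Mn.
Br: 74.4 g ÷ 79.90 g/mol = 0.9312 mol
Mn: 25.6 g ÷ 54.94 g/mol = 0.466 mol
Smallest is Mn at 0.466 mol; normalising gives Br 1.998, Mn 1.000
Ratio ≈ 2:1, so the empirical formula is Br2Mn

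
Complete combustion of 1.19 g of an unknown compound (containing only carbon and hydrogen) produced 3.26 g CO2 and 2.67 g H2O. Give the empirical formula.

CH4

mol C = 3.26 / 44.01 = 0.07407; mass C = 0.07407 × 12.01 = 0.8896 g
mol H = 2 × (2.67 / 18.02) = 0.2963; mass H = 0.2963 × 1.008 = 0.2987 g
Divide by the smallest (0.07407 mol C): C 1.000, H 4.001
→ CH4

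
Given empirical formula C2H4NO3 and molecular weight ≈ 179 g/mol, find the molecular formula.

Empirical-formula mass = 90.06 g/mol
n = 179 / 90.06 = 1.99 ≈ 2
Molecular formula = (C2H4NO3)2 = C4H8N2O6

C4H8N2O6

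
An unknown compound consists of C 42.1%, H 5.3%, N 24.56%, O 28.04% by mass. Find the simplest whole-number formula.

C2H3NO

Assume 100 g: 42.1 g C, 5.3 g H, 24.56 g N, 28.04 g O.
C: 42.1 g ÷ 12.01 g/mol = 3.505 mol
H: 5.3 g ÷ 1.008 g/mol = 5.258 mol
N: 24.56 g ÷ 14.01 g/mol = 1.753 mol
O: 28.04 g ÷ 16.00 g/mol = 1.752 mol
Divide by the smallest (1.752 mol O): C 2.000, H 3.000, N 1.000, O 1.000
≈ 2:3:1:1 → C2H3NO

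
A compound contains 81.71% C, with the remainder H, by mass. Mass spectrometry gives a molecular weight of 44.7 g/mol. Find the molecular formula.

Assume 100 g: 81.71 g C, 18.29 g H.
C: 81.71 g ÷ 12.01 g/mol = 6.803 mol
H: 18.29 g ÷ 1.008 g/mol = 18.14 mol
Divide by the smallest (6.803 mol C): C 1.000, H 2.667
×3: C 3.00, H 8.00 → C3H8
Empirical-formula mass = 44.09 g/mol
n = 44.7 / 44.09 = 1.01 ≈ 1
Molecular formula = empirical formula = C3H8

C3H8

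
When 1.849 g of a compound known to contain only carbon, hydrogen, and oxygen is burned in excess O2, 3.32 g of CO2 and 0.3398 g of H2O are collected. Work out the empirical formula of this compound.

C4H2O3

mol C = 3.32 / 44.01 = 0.07544; mass C = 0.07544 × 12.01 = 0.9060 g
mol H = 2 × (0.3398 / 18.02) = 0.03771; mass H = 0.03771 × 1.008 = 0.03802 g
mass O = 1.849 − (0.9440) = 0.9050 g → mol O = 0.05656
Ratios (÷ 0.03771): C 2.000, H 1.000, O 1.500
×2: C 4.00, H 2.00, O 3.00 → C4H2O3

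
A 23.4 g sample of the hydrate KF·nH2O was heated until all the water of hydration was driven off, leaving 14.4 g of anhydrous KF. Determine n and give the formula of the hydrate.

Mass of water lost = 23.4 − 14.4 = 9 g → 9 / 18.02 = 0.4994 mol H2O
Molar mass of KF = 58.10 g/mol → mol KF = 14.4 / 58.10 = 0.2478
n = 0.4994 / 0.2478 = 2.02 ≈ 2 → KF·2H2O

KF·2H2O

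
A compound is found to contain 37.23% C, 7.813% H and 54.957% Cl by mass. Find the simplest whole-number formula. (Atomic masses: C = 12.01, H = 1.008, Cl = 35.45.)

C2H5Cl

Assume 100 g: 37.23 g C, 7.813 g H, 54.957 g Cl.
C: 37.23 g ÷ 12.01 g/mol = 3.1 mol
H: 7.813 g ÷ 1.008 g/mol = 7.751 mol
Cl: 54.957 g ÷ 35.45 g/mol = 1.55 mol
Smallest is Cl at 1.55 mol; normalising gives C 2.000, H 5.000, Cl 1.000
Ratio ≈ 2:5:1, so the empirical formula is C2H5Cl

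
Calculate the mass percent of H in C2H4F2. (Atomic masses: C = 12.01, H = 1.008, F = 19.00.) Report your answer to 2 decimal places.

Molar mass = 2(12.01) + 4(1.008) + 2(19.00) = 66.052 g/mol
Mass of H per mole = 4 × 1.008 = 4.032 g
% H = 4.032 / 66.052 × 100 = 6.10%

6.10%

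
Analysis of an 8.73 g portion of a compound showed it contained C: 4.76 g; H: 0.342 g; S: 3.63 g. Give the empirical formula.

n(C) = 4.76/12.01 = 0.3963, n(H) = 0.342/1.008 = 0.3393, n(S) = 3.63/32.07 = 0.1132
Divide by the smallest (0.1132 mol S): C 3.502, H 2.997, S 1.000
Scaling by 2: C 7.00, H 5.99, S 2.00 → C7H6S2

C7H6S2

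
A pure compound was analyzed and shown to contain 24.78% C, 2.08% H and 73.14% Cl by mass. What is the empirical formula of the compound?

Assume 100 g: 24.78 g C, 2.08 g H, 73.14 g Cl.
C: 24.78 g ÷ 12.01 g/mol = 2.063 mol
H: 2.08 g ÷ 1.008 g/mol = 2.063 mol
Cl: 73.14 g ÷ 35.45 g/mol = 2.063 mol
Smallest is Cl at 2.063 mol; normalising gives C 1.000, H 1.000, Cl 1.000
Ratio ≈ 1:1:1, so the empirical formula is CHCl

CHCl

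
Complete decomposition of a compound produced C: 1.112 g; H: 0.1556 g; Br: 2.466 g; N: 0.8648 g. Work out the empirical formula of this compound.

C3H5BrN2

C: 1.112 g ÷ 12.01 g/mol = 0.09259 mol
H: 0.1556 g ÷ 1.008 g/mol = 0.1544 mol
Br: 2.466 g ÷ 79.90 g/mol = 0.03086 mol
N: 0.8648 g ÷ 14.01 g/mol = 0.06173 mol
Smallest is Br at 0.03086 mol; normalising gives C 3.000, H 5.002, Br 1.000, N 2.000
≈ 3:5:1:2 → C3H5BrN2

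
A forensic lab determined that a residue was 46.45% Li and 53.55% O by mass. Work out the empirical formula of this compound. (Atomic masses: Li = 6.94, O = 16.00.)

Assume 100 g: 46.45 g Li, 53.55 g O.
n(Li) = 46.45/6.94 = 6.693, n(O) = 53.55/16.00 = 3.347
Smallest is O at 3.347 mol; normalising gives Li 2.000, O 1.000
Ratio ≈ 2:1, so the empirical formula is Li2O

Li2O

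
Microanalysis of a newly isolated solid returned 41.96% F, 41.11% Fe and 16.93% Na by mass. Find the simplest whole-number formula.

Assume 100 g: 41.96 g F, 41.11 g Fe, 16.93 g Na.
Moles — F: 41.96 / 19.00 = 2.208 mol; Fe: 41.11 / 55.85 = 0.7361 mol; Na: 16.93 / 22.99 = 0.7364 mol
Ratios (÷ 0.7361): F 3.000, Fe 1.000, Na 1.000
→ F3FeNa

F3FeNa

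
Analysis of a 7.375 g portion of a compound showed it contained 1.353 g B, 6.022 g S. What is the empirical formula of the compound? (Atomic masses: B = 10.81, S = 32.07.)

B: 1.353 g ÷ 10.81 g/mol = 0.1252 mol
S: 6.022 g ÷ 32.07 g/mol = 0.1878 mol
Smallest is B at 0.1252 mol; normalising gives B 1.000, S 1.500
Scaling by 2: B 2.00, S 3.00 → B2S3

B2S3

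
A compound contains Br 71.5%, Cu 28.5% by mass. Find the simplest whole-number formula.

Assume 100 g: 71.5 g Br, 28.5 g Cu.
Br: 71.5 g ÷ 79.90 g/mol = 0.8949 mol
Cu: 28.5 g ÷ 63.55 g/mol = 0.4485 mol
Smallest is Cu at 0.4485 mol; normalising gives Br 1.995, Cu 1.000
Ratio ≈ 2:1, so the empirical formula is Br2Cu

Br2Cu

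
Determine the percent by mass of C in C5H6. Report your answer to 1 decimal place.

Molar mass = 5(12.01) + 6(1.008) = 66.098 g/mol
Mass of C per mole = 5 × 12.01 = 60.050 g
% C = 60.050 / 66.098 × 100 = 90.8%

90.8%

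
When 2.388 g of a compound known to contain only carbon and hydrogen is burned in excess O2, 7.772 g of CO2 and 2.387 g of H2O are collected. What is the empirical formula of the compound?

mol C = 7.772 / 44.01 = 0.1766; mass C = 0.1766 × 12.01 = 2.121 g
mol H = 2 × (2.387 / 18.02) = 0.2649; mass H = 0.2649 × 1.008 = 0.2670 g
Ratios (÷ 0.1766): C 1.000, H 1.500
Scaling by 2: C 2.00, H 3.00 → C2H3

C2H3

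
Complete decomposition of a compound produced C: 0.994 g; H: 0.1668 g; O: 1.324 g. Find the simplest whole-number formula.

C: 0.994 g ÷ 12.01 g/mol = 0.08276 mol
H: 0.1668 g ÷ 1.008 g/mol = 0.1655 mol
O: 1.324 g ÷ 16.00 g/mol = 0.08275 mol
Divide by the smallest (0.08275 mol O): C 1.000, H 2.000, O 1.000
Ratio ≈ 1:2:1, so the empirical formula is CH2O

CH2O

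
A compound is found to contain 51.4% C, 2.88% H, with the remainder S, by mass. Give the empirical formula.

Assume 100 g: 51.4 g C, 2.88 g H, 45.72 g S.
C: 51.4 g ÷ 12.01 g/mol = 4.28 mol
H: 2.88 g ÷ 1.008 g/mol = 2.857 mol
S: 45.72 g ÷ 32.07 g/mol = 1.426 mol
Divide by the smallest (1.426 mol S): C 3.002, H 2.004, S 1.000
Ratio ≈ 3:2:1, so the empirical formula is C3H2S

C3H2S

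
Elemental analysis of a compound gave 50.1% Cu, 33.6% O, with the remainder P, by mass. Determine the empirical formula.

Cu3O8P2

Assume 100 g: 50.1 g Cu, 33.6 g O, 16.3 g P.
Cu: 50.1 g ÷ 63.55 g/mol = 0.7884 mol
O: 33.6 g ÷ 16.00 g/mol = 2.1 mol
P: 16.3 g ÷ 30.97 g/mol = 0.5263 mol
Ratios (÷ 0.5263): Cu 1.498, O 3.990, P 1.000
Multiply by 2: Cu 3.00, O 7.98, P 2.00 → Cu3O8P2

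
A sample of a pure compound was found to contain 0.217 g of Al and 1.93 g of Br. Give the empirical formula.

AlBr3

n(Al) = 0.217/26.98 = 0.008043, n(Br) = 1.93/79.90 = 0.02416
Smallest is Al at 0.008043 mol; normalising gives Al 1.000, Br 3.003
Ratio ≈ 1:3, so the empirical formula is AlBr3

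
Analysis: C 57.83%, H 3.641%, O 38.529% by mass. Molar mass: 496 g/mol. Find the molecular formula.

C24H18O12

Assume 100 g: 57.83 g C, 3.641 g H, 38.529 g O.
C: 57.83 g ÷ 12.01 g/mol = 4.815 mol
H: 3.641 g ÷ 1.008 g/mol = 3.612 mol
O: 38.529 g ÷ 16.00 g/mol = 2.408 mol
Divide by the smallest (2.408 mol O): C 2.000, H 1.500, O 1.000
×2: C 4.00, H 3.00, O 2.00 → C4H3O2
Empirical-formula mass = 83.06 g/mol
n = 496 / 83.06 = 5.97 ≈ 6
Molecular formula = (C4H3O2)×6 = C24H18O12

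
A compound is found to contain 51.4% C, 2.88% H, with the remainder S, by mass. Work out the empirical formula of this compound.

Assume 100 g: 51.4 g C, 2.88 g H, 45.72 g S.
C: 51.4 g ÷ 12.01 g/mol = 4.28 mol
H: 2.88 g ÷ 1.008 g/mol = 2.857 mol
S: 45.72 g ÷ 32.07 g/mol = 1.426 mol
Smallest is S at 1.426 mol; normalising gives C 3.002, H 2.004, S 1.000
Ratio ≈ 3:2:1, so the empirical formula is C3H2S

C3H2S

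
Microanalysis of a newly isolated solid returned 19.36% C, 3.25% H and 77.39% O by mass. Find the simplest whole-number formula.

CH2O3

Assume 100 g: 19.36 g C, 3.25 g H, 77.39 g O.
Moles — C: 19.36 / 12.01 = 1.612 mol; H: 3.25 / 1.008 = 3.224 mol; O: 77.39 / 16.00 = 4.837 mol
Divide by the smallest (1.612 mol C): C 1.000, H 2.000, O 3.001
Ratio ≈ 1:2:3, so the empirical formula is CH2O3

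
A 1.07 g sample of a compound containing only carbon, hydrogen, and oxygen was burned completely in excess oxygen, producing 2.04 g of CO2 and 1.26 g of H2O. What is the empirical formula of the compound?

C2H6O

mol C = 2.04 / 44.01 = 0.04635; mass C = 0.04635 × 12.01 = 0.5567 g
mol H = 2 × (1.26 / 18.02) = 0.1398; mass H = 0.1398 × 1.008 = 0.1410 g
mass O = 1.07 − (0.6977) = 0.3723 g → mol O = 0.02327
Ratios (÷ 0.02327): C 1.992, H 6.009, O 1.000
Ratio ≈ 2:6:1, so the empirical formula is C2H6O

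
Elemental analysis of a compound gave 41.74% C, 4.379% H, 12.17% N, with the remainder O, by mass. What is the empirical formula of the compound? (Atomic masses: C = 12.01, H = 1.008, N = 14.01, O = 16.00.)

Assume 100 g: 41.74 g C, 4.379 g H, 12.17 g N, 41.711 g O.
C: 41.74 g ÷ 12.01 g/mol = 3.475 mol
H: 4.379 g ÷ 1.008 g/mol = 4.344 mol
N: 12.17 g ÷ 14.01 g/mol = 0.8687 mol
O: 41.711 g ÷ 16.00 g/mol = 2.607 mol
Ratios (÷ 0.8687): C 4.001, H 5.001, N 1.000, O 3.001
Ratio ≈ 4:5:1:3, so the empirical formula is C4H5NO3

C4H5NO3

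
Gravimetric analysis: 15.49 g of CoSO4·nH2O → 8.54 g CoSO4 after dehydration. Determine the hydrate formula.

CoSO4·7H2O

Mass of water lost = 15.49 − 8.54 = 6.95 g → 6.95 / 18.02 = 0.3857 mol H2O
Molar mass of CoSO4 = 155.00 g/mol → mol CoSO4 = 8.54 / 155.00 = 0.0551
n = 0.3857 / 0.0551 = 7.00 ≈ 7 → CoSO4·7H2O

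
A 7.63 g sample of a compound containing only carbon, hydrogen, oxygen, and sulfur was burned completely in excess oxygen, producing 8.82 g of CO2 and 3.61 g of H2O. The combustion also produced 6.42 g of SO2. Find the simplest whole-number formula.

C2H4OS

mol C = 8.82 / 44.01 = 0.2004; mass C = 0.2004 × 12.01 = 2.407 g
mol H = 2 × (3.61 / 18.02) = 0.4007; mass H = 0.4007 × 1.008 = 0.4039 g
mol S = 6.42 / 64.07 = 0.1002; mass S = 3.214 g
mass O = 7.63 − (6.024) = 1.606 g → mol O = 0.1004
Divide by the smallest (0.1002 mol S): C 2.000, H 3.999, O 1.002, S 1.000
Ratio ≈ 2:4:1:1, so the empirical formula is C2H4OS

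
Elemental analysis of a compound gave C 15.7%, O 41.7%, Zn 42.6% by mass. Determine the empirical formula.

Assume 100 g: 15.7 g C, 41.7 g O, 42.6 g Zn.
n(C) = 15.7/12.01 = 1.307, n(O) = 41.7/16.00 = 2.606, n(Zn) = 42.6/65.38 = 0.6516
Divide by the smallest (0.6516 mol Zn): C 2.006, O 4.000, Zn 1.000
≈ 2:4:1 → C2O4Zn

C2O4Zn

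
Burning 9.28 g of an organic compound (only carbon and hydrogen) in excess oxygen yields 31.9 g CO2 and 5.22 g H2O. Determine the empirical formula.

mol C = 31.9 / 44.01 = 0.7248; mass C = 0.7248 × 12.01 = 8.705 g
mol H = 2 × (5.22 / 18.02) = 0.5794; mass H = 0.5794 × 1.008 = 0.5840 g
Smallest is H at 0.5794 mol; normalising gives C 1.251, H 1.000
Multiply by 4: C 5.00, H 4.00 → C5H4

C5H4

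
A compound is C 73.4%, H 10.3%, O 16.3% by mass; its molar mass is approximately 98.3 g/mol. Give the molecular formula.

C6H10O

Assume 100 g: 73.4 g C, 10.3 g H, 16.3 g O.
C: 73.4 g ÷ 12.01 g/mol = 6.112 mol
H: 10.3 g ÷ 1.008 g/mol = 10.22 mol
O: 16.3 g ÷ 16.00 g/mol = 1.019 mol
Ratios (÷ 1.019): C 5.999, H 10.030, O 1.000
Ratio ≈ 6:10:1, so the empirical formula is C6H10O
Empirical-formula mass = 98.14 g/mol
n = 98.3 / 98.14 = 1.00 ≈ 1
Molecular formula = empirical formula = C6H10O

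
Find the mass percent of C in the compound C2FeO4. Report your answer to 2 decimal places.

Molar mass = 2(12.01) + 1(55.85) + 4(16.00) = 143.870 g/mol
Mass of C per mole = 2 × 12.01 = 24.020 g
% C = 24.020 / 143.870 × 100 = 16.70%

16.70%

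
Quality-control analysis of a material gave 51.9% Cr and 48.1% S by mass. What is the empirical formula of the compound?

Assume 100 g: 51.9 g Cr, 48.1 g S.
Moles — Cr: 51.9 / 52.00 = 0.9981 mol; S: 48.1 / 32.07 = 1.5 mol
Ratios (÷ 0.9981): Cr 1.000, S 1.503
×2: Cr 2.00, S 3.01 → Cr2S3

Cr2S3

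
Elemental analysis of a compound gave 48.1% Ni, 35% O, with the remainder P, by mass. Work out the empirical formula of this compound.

Assume 100 g: 48.1 g Ni, 35 g O, 16.9 g P.
n(Ni) = 48.1/58.69 = 0.8196, n(O) = 35/16.00 = 2.188, n(P) = 16.9/30.97 = 0.5457
Smallest is P at 0.5457 mol; normalising gives Ni 1.502, O 4.009, P 1.000
×2: Ni 3.00, O 8.02, P 2.00 → Ni3O8P2

Ni3O8P2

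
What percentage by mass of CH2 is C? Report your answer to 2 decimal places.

Molar mass = 1(12.01) + 2(1.008) = 14.026 g/mol
Mass of C per mole = 1 × 12.01 = 12.010 g
% C = 12.010 / 14.026 × 100 = 85.63%

85.63%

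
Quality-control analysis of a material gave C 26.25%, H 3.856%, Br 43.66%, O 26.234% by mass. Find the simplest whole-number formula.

Assume 100 g: 26.25 g C, 3.856 g H, 43.66 g Br, 26.234 g O.
n(C) = 26.25/12.01 = 2.186, n(H) = 3.856/1.008 = 3.825, n(Br) = 43.66/79.90 = 0.5464, n(O) = 26.234/16.00 = 1.64
Ratios (÷ 0.5464): C 4.000, H 7.001, Br 1.000, O 3.001
≈ 4:7:1:3 → C4H7BrO3

C4H7BrO3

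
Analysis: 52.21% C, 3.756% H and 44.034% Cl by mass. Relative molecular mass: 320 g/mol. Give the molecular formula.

Assume 100 g: 52.21 g C, 3.756 g H, 44.034 g Cl.
Moles — C: 52.21 / 12.01 = 4.347 mol; H: 3.756 / 1.008 = 3.726 mol; Cl: 44.034 / 35.45 = 1.242 mol
Divide by the smallest (1.242 mol Cl): C 3.500, H 3.000, Cl 1.000
Multiply by 2: C 7.00, H 6.00, Cl 2.00 → C7H6Cl2
Empirical-formula mass = 161.02 g/mol
n = 320 / 161.02 = 1.99 ≈ 2
Molecular formula = (C7H6Cl2)×2 = C14H12Cl4

C14H12Cl4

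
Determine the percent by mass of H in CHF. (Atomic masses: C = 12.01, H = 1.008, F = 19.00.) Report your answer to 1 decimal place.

3.1%

Molar mass = 1(12.01) + 1(1.008) + 1(19.00) = 32.018 g/mol
Mass of H per mole = 1 × 1.008 = 1.008 g
% H = 1.008 / 32.018 × 100 = 3.1%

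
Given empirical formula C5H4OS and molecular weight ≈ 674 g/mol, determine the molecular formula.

Empirical-formula mass = 112.15 g/mol
n = 674 / 112.15 = 6.01 ≈ 6
Molecular formula = (C5H4OS)6 = C30H24O6S6

C30H24O6S6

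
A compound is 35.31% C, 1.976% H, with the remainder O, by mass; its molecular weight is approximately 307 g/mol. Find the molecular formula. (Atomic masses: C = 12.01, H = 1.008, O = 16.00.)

C9H6O12

Assume 100 g: 35.31 g C, 1.976 g H, 62.714 g O.
Moles — C: 35.31 / 12.01 = 2.94 mol; H: 1.976 / 1.008 = 1.96 mol; O: 62.714 / 16.00 = 3.92 mol
Ratios (÷ 1.96): C 1.500, H 1.000, O 1.999
Scaling by 2: C 3.00, H 2.00, O 4.00 → C3H2O4
Empirical-formula mass = 102.05 g/mol
n = 307 / 102.05 = 3.01 ≈ 3
Molecular formula = (C3H2O4)×3 = C9H6O12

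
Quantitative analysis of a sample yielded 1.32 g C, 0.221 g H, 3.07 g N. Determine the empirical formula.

CH2N2

Moles — C: 1.32 / 12.01 = 0.1099 mol; H: 0.221 / 1.008 = 0.2192 mol; N: 3.07 / 14.01 = 0.2191 mol
Smallest is C at 0.1099 mol; normalising gives C 1.000, H 1.995, N 1.994
≈ 1:2:2 → CH2N2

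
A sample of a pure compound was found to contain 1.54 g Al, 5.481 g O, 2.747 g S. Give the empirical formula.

Al2O12S3

Moles — Al: 1.54 / 26.98 = 0.05708 mol; O: 5.481 / 16.00 = 0.3426 mol; S: 2.747 / 32.07 = 0.08566 mol
Smallest is Al at 0.05708 mol; normalising gives Al 1.000, O 6.002, S 1.501
Multiply by 2: Al 2.00, O 12.00, S 3.00 → Al2O12S3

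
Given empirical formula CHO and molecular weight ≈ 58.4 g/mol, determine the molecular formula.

C2H2O2

Empirical-formula mass = 29.02 g/mol
n = 58.4 / 29.02 = 2.01 ≈ 2
Molecular formula = (CHO)2 = C2H2O2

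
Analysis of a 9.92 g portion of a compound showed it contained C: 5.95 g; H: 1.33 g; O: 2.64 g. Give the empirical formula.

C3H8O

Moles — C: 5.95 / 12.01 = 0.4954 mol; H: 1.33 / 1.008 = 1.319 mol; O: 2.64 / 16.00 = 0.165 mol
Smallest is O at 0.165 mol; normalising gives C 3.003, H 7.997, O 1.000
Ratio ≈ 3:8:1, so the empirical formula is C3H8O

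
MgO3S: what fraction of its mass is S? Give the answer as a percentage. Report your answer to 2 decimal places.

30.72%

Molar mass = 1(24.31) + 3(16.00) + 1(32.07) = 104.380 g/mol
Mass of S per mole = 1 × 32.07 = 32.070 g
% S = 32.070 / 104.380 × 100 = 30.72%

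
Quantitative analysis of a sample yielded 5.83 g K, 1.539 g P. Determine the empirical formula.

K3P

Moles — K: 5.83 / 39.10 = 0.1491 mol; P: 1.539 / 30.97 = 0.04969 mol
Ratios (÷ 0.04969): K 3.001, P 1.000
→ K3P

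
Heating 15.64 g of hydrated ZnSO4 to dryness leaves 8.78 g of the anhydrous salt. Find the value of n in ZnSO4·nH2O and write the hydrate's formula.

Mass of water lost = 15.64 − 8.78 = 6.86 g → 6.86 / 18.02 = 0.3807 mol H2O
Molar mass of ZnSO4 = 161.45 g/mol → mol ZnSO4 = 8.78 / 161.45 = 0.05438
n = 0.3807 / 0.05438 = 7.00 ≈ 7 → ZnSO4·7H2O

ZnSO4·7H2O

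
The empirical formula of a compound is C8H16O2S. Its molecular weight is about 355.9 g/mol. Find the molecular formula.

C16H32O4S2

Empirical-formula mass = 176.28 g/mol
n = 355.9 / 176.28 = 2.02 ≈ 2
Molecular formula = (C8H16O2S)2 = C16H32O4S2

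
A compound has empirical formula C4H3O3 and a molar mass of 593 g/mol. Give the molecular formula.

Empirical-formula mass = 99.06 g/mol
n = 593 / 99.06 = 5.99 ≈ 6
Molecular formula = (C4H3O3)6 = C24H18O18

C24H18O18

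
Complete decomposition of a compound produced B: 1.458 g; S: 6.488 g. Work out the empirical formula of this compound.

n(B) = 1.458/10.81 = 0.1349, n(S) = 6.488/32.07 = 0.2023
Divide by the smallest (0.1349 mol B): B 1.000, S 1.500
Scaling by 2: B 2.00, S 3.00 → B2S3

B2S3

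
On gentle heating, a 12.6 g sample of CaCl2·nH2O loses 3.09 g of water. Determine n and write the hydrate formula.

Mass of anhydrous CaCl2 = 12.6 − 3.09 = 9.51 g
mol H2O = 3.09 / 18.02 = 0.1715
Molar mass of CaCl2 = 110.98 g/mol → mol CaCl2 = 9.51 / 110.98 = 0.08569
n = 0.1715 / 0.08569 = 2.00 ≈ 2 → CaCl2·2H2O

CaCl2·2H2O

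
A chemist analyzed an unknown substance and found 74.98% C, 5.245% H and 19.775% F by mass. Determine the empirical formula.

C6H5F

Assume 100 g: 74.98 g C, 5.245 g H, 19.775 g F.
n(C) = 74.98/12.01 = 6.243, n(H) = 5.245/1.008 = 5.203, n(F) = 19.775/19.00 = 1.041
Ratios (÷ 1.041): C 5.998, H 4.999, F 1.000
Ratio ≈ 6:5:1, so the empirical formula is C6H5F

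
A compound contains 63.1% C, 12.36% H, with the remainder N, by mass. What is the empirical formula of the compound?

C3H7N

Assume 100 g: 63.1 g C, 12.36 g H, 24.54 g N.
n(C) = 63.1/12.01 = 5.254, n(H) = 12.36/1.008 = 12.26, n(N) = 24.54/14.01 = 1.752
Smallest is N at 1.752 mol; normalising gives C 3.000, H 7.000, N 1.000
≈ 3:7:1 → C3H7N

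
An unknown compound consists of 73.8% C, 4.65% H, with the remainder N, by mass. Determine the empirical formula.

Assume 100 g: 73.8 g C, 4.65 g H, 21.55 g N.
Moles — C: 73.8 / 12.01 = 6.145 mol; H: 4.65 / 1.008 = 4.613 mol; N: 21.55 / 14.01 = 1.538 mol
Ratios (÷ 1.538): C 3.995, H 2.999, N 1.000
→ C4H3N

C4H3N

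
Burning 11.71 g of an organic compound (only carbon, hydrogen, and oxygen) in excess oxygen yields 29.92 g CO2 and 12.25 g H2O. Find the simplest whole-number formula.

mol C = 29.92 / 44.01 = 0.6798; mass C = 0.6798 × 12.01 = 8.165 g
mol H = 2 × (12.25 / 18.02) = 1.360; mass H = 1.360 × 1.008 = 1.370 g
mass O = 11.71 − (9.535) = 2.175 g → mol O = 0.1359
Ratios (÷ 0.1359): C 5.002, H 10.004, O 1.000
→ C5H10O

C5H10O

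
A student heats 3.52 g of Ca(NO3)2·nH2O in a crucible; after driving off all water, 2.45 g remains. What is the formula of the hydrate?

Ca(NO3)2·4H2O

Mass of water lost = 3.52 − 2.45 = 1.07 g → 1.07 / 18.02 = 0.05938 mol H2O
Molar mass of Ca(NO3)2 = 164.10 g/mol → mol Ca(NO3)2 = 2.45 / 164.10 = 0.01493
n = 0.05938 / 0.01493 = 3.98 ≈ 4 → Ca(NO3)2·4H2O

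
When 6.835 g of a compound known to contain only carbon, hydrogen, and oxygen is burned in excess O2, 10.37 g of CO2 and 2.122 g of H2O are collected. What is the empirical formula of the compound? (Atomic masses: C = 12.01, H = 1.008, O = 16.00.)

CHO

mol C = 10.37 / 44.01 = 0.2356; mass C = 0.2356 × 12.01 = 2.830 g
mol H = 2 × (2.122 / 18.02) = 0.2355; mass H = 0.2355 × 1.008 = 0.2374 g
mass O = 6.835 − (3.067) = 3.768 g → mol O = 0.2355
Ratios (÷ 0.2355): C 1.001, H 1.000, O 1.000
→ CHO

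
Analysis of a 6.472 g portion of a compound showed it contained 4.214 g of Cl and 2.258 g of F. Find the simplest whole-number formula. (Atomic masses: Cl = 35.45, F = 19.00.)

n(Cl) = 4.214/35.45 = 0.1189, n(F) = 2.258/19.00 = 0.1188
Smallest is F at 0.1188 mol; normalising gives Cl 1.000, F 1.000
→ ClF

ClF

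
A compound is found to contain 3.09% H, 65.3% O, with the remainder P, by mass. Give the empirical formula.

Assume 100 g: 3.09 g H, 65.3 g O, 31.61 g P.
H: 3.09 g ÷ 1.008 g/mol = 3.065 mol
O: 65.3 g ÷ 16.00 g/mol = 4.081 mol
P: 31.61 g ÷ 30.97 g/mol = 1.021 mol
Ratios (÷ 1.021): H 3.003, O 3.999, P 1.000
→ H3O4P

H3O4P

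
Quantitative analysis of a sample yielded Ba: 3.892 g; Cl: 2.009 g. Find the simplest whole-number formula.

BaCl2

Ba: 3.892 g ÷ 137.33 g/mol = 0.02834 mol
Cl: 2.009 g ÷ 35.45 g/mol = 0.05667 mol
Smallest is Ba at 0.02834 mol; normalising gives Ba 1.000, Cl 2.000
≈ 1:2 → BaCl2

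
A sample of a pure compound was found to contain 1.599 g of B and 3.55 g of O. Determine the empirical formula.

Moles — B: 1.599 / 10.81 = 0.1479 mol; O: 3.55 / 16.00 = 0.2219 mol
Ratios (÷ 0.1479): B 1.000, O 1.500
Scaling by 2: B 2.00, O 3.00 → B2O3

B2O3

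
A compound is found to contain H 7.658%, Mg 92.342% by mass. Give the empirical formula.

H2Mg

Assume 100 g: 7.658 g H, 92.342 g Mg.
Moles — H: 7.658 / 1.008 = 7.597 mol; Mg: 92.342 / 24.31 = 3.799 mol
Divide by the smallest (3.799 mol Mg): H 2.000, Mg 1.000
≈ 2:1 → H2Mg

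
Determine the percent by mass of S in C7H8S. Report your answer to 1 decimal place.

25.8%

Molar mass = 7(12.01) + 8(1.008) + 1(32.07) = 124.204 g/mol
Mass of S per mole = 1 × 32.07 = 32.070 g
% S = 32.070 / 124.204 × 100 = 25.8%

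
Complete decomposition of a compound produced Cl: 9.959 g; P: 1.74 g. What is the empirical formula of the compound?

Cl5P

Cl: 9.959 g ÷ 35.45 g/mol = 0.2809 mol
P: 1.74 g ÷ 30.97 g/mol = 0.05618 mol
Divide by the smallest (0.05618 mol P): Cl 5.000, P 1.000
≈ 5:1 → Cl5P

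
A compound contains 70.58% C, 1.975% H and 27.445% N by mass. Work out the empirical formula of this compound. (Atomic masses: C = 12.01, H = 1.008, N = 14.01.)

C3HN

Assume 100 g: 70.58 g C, 1.975 g H, 27.445 g N.
n(C) = 70.58/12.01 = 5.877, n(H) = 1.975/1.008 = 1.959, n(N) = 27.445/14.01 = 1.959
Ratios (÷ 1.959): C 3.000, H 1.000, N 1.000
≈ 3:1:1 → C3HN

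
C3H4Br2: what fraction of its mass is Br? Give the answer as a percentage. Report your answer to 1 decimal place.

Molar mass = 3(12.01) + 4(1.008) + 2(79.90) = 199.862 g/mol
Mass of Br per mole = 2 × 79.90 = 159.800 g
% Br = 159.800 / 199.862 × 100 = 80.0%

80.0%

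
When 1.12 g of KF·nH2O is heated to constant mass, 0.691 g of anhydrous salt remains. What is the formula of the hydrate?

KF·2H2O

Mass of water lost = 1.12 − 0.691 = 0.429 g → 0.429 / 18.02 = 0.02381 mol H2O
Molar mass of KF = 58.10 g/mol → mol KF = 0.691 / 58.10 = 0.01189
n = 0.02381 / 0.01189 = 2.00 ≈ 2 → KF·2H2O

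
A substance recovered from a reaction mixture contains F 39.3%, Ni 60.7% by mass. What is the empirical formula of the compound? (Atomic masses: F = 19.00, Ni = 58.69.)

Assume 100 g: 39.3 g F, 60.7 g Ni.
F: 39.3 g ÷ 19.00 g/mol = 2.068 mol
Ni: 60.7 g ÷ 58.69 g/mol = 1.034 mol
Smallest is Ni at 1.034 mol; normalising gives F 2.000, Ni 1.000
Ratio ≈ 2:1, so the empirical formula is F2Ni

F2Ni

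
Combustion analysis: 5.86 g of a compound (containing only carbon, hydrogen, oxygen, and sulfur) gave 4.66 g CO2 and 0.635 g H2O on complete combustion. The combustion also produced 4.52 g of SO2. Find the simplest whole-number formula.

mol C = 4.66 / 44.01 = 0.1059; mass C = 0.1059 × 12.01 = 1.272 g
mol H = 2 × (0.635 / 18.02) = 0.07048; mass H = 0.07048 × 1.008 = 0.07104 g
mol S = 4.52 / 64.07 = 0.07055; mass S = 2.262 g
mass O = 5.86 − (3.605) = 2.255 g → mol O = 0.1409
Ratios (÷ 0.07048): C 1.502, H 1.000, O 2.000, S 1.001
Multiply by 2: C 3.00, H 2.00, O 4.00, S 2.00 → C3H2O4S2

C3H2O4S2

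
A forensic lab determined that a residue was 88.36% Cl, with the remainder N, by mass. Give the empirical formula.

Cl3N

Assume 100 g: 88.36 g Cl, 11.64 g N.
n(Cl) = 88.36/35.45 = 2.493, n(N) = 11.64/14.01 = 0.8308
Smallest is N at 0.8308 mol; normalising gives Cl 3.000, N 1.000
≈ 3:1 → Cl3N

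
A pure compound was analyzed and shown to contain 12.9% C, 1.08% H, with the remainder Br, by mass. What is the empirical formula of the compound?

Assume 100 g: 12.9 g C, 1.08 g H, 86.02 g Br.
C: 12.9 g ÷ 12.01 g/mol = 1.074 mol
H: 1.08 g ÷ 1.008 g/mol = 1.071 mol
Br: 86.02 g ÷ 79.90 g/mol = 1.077 mol
Ratios (÷ 1.071): C 1.002, H 1.000, Br 1.005
Ratio ≈ 1:1:1, so the empirical formula is CHBr

CHBr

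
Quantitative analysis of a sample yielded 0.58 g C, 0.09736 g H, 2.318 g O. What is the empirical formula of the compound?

n(C) = 0.58/12.01 = 0.04829, n(H) = 0.09736/1.008 = 0.09659, n(O) = 2.318/16.00 = 0.1449
Ratios (÷ 0.04829): C 1.000, H 2.000, O 3.000
→ CH2O3

CH2O3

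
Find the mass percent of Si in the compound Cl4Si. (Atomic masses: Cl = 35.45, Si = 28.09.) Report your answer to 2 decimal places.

16.53%

Molar mass = 4(35.45) + 1(28.09) = 169.890 g/mol
Mass of Si per mole = 1 × 28.09 = 28.090 g
% Si = 28.090 / 169.890 × 100 = 16.53%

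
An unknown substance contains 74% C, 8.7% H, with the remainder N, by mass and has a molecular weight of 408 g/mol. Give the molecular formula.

C25H35N5

Assume 100 g: 74 g C, 8.7 g H, 17.3 g N.
C: 74 g ÷ 12.01 g/mol = 6.162 mol
H: 8.7 g ÷ 1.008 g/mol = 8.631 mol
N: 17.3 g ÷ 14.01 g/mol = 1.235 mol
Ratios (÷ 1.235): C 4.990, H 6.990, N 1.000
≈ 5:7:1 → C5H7N
Empirical-formula mass = 81.12 g/mol
n = 408 / 81.12 = 5.03 ≈ 5
Molecular formula = (C5H7N)×5 = C25H35N5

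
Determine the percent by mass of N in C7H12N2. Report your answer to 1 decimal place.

22.6%

Molar mass = 7(12.01) + 12(1.008) + 2(14.01) = 124.186 g/mol
Mass of N per mole = 2 × 14.01 = 28.020 g
% N = 28.020 / 124.186 × 100 = 22.6%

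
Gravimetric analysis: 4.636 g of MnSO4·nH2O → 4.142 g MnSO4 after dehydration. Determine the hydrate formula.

MnSO4·H2O

Mass of water lost = 4.636 − 4.142 = 0.494 g → 0.494 / 18.02 = 0.02741 mol H2O
Molar mass of MnSO4 = 151.01 g/mol → mol MnSO4 = 4.142 / 151.01 = 0.02743
n = 0.02741 / 0.02743 = 1.00 ≈ 1 → MnSO4·H2O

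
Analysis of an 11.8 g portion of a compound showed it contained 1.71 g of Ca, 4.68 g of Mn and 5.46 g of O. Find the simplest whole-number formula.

Moles — Ca: 1.71 / 40.08 = 0.04266 mol; Mn: 4.68 / 54.94 = 0.08518 mol; O: 5.46 / 16.00 = 0.3412 mol
Divide by the smallest (0.04266 mol Ca): Ca 1.000, Mn 1.997, O 7.998
Ratio ≈ 1:2:8, so the empirical formula is CaMn2O8

CaMn2O8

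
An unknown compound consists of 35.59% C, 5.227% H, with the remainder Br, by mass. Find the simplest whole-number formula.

C4H7Br

Assume 100 g: 35.59 g C, 5.227 g H, 59.183 g Br.
n(C) = 35.59/12.01 = 2.963, n(H) = 5.227/1.008 = 5.186, n(Br) = 59.183/79.90 = 0.7407
Divide by the smallest (0.7407 mol Br): C 4.001, H 7.001, Br 1.000
→ C4H7Br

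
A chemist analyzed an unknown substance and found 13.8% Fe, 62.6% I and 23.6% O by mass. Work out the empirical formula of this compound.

Assume 100 g: 13.8 g Fe, 62.6 g I, 23.6 g O.
n(Fe) = 13.8/55.85 = 0.2471, n(I) = 62.6/126.90 = 0.4933, n(O) = 23.6/16.00 = 1.475
Ratios (÷ 0.2471): Fe 1.000, I 1.996, O 5.969
→ FeI2O6

FeI2O6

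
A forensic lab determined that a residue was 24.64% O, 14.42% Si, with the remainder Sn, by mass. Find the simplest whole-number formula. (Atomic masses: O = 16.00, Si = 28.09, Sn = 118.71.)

O3SiSn

Assume 100 g: 24.64 g O, 14.42 g Si, 60.94 g Sn.
Moles — O: 24.64 / 16.00 = 1.54 mol; Si: 14.42 / 28.09 = 0.5133 mol; Sn: 60.94 / 118.71 = 0.5134 mol
Ratios (÷ 0.5133): O 3.000, Si 1.000, Sn 1.000
→ O3SiSn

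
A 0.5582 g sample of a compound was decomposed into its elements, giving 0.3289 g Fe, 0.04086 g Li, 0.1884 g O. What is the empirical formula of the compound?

FeLiO2

Moles — Fe: 0.3289 / 55.85 = 0.005889 mol; Li: 0.04086 / 6.94 = 0.005888 mol; O: 0.1884 / 16.00 = 0.01178 mol
Smallest is Li at 0.005888 mol; normalising gives Fe 1.000, Li 1.000, O 2.000
≈ 1:1:2 → FeLiO2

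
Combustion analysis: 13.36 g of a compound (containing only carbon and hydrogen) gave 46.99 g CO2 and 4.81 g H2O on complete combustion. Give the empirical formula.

C2H

mol C = 46.99 / 44.01 = 1.068; mass C = 1.068 × 12.01 = 12.82 g
mol H = 2 × (4.81 / 18.02) = 0.5339; mass H = 0.5339 × 1.008 = 0.5381 g
Ratios (÷ 0.5339): C 2.000, H 1.000
→ C2H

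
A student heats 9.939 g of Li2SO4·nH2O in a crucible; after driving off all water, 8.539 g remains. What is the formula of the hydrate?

Li2SO4·H2O

Mass of water lost = 9.939 − 8.539 = 1.4 g → 1.4 / 18.02 = 0.07769 mol H2O
Molar mass of Li2SO4 = 109.95 g/mol → mol Li2SO4 = 8.539 / 109.95 = 0.07766
n = 0.07769 / 0.07766 = 1.00 ≈ 1 → Li2SO4·H2O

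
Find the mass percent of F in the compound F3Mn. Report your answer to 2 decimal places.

50.92%

Molar mass = 3(19.00) + 1(54.94) = 111.940 g/mol
Mass of F per mole = 3 × 19.00 = 57.000 g
% F = 57.000 / 111.940 × 100 = 50.92%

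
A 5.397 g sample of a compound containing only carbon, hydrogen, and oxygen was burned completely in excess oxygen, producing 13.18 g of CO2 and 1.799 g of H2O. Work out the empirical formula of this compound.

C3H2O

mol C = 13.18 / 44.01 = 0.2995; mass C = 0.2995 × 12.01 = 3.597 g
mol H = 2 × (1.799 / 18.02) = 0.1997; mass H = 0.1997 × 1.008 = 0.2013 g
mass O = 5.397 − (3.798) = 1.599 g → mol O = 0.09994
Smallest is O at 0.09994 mol; normalising gives C 2.997, H 1.998, O 1.000
Ratio ≈ 3:2:1, so the empirical formula is C3H2O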